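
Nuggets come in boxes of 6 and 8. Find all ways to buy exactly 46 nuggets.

We need non-negative integers (x, y) with 6x + 8y = 46.
For each x in 0..7, check if 46 - 6x is a non-negative multiple of 8.
x = 1: 8y = 40, y = 5 ✓
x = 5: 8y = 16, y = 2 ✓

(1 boxes of 6, 5 boxes of 8), (5 boxes of 6, 2 boxes of 8)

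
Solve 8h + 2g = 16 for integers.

Step 1: Check solvability.
gcd(8, 2) = 2
Since 2 divides 16, solutions exist.

Step 2: Apply extended Euclidean algorithm to find gcd.
We find integers such that 8*x0 + 2*y0 = 2

Step 3: Scale the particular solution.
Multiply by 16/2 = 8:
h = 0, g = 8

Step 4: Verify.
8*(0) + 2*(8) = 16 = 16 ✓

h = 0, g = 8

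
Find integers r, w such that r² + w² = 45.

We need to find integers r, w > 0 such that r² + w² = 45.
Trying r = 3: w² = 45 - 3² = 45 - 9 = 36
w = 6
Check: 3² + 6² = 9 + 36 = 45 ✓

45 = 3² + 6²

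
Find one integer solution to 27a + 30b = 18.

Step 1: Check solvability.
gcd(27, 30) = 3
Since 3 divides 18, solutions exist.

Step 2: Apply extended Euclidean algorithm to find gcd.
We find integers such that 27*x0 + 30*y0 = 3

Step 3: Scale the particular solution.
Multiply by 18/3 = 6:
a = -6, b = 6

Step 4: Verify.
27*(-6) + 30*(6) = 18 = 18 ✓

a = -6, b = 6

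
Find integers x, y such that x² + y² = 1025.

We need to find integers x, y > 0 such that x² + y² = 1025.
Trying x = 1: y² = 1025 - 1² = 1025 - 1 = 1024
y = 32
Check: 1² + 32² = 1 + 1024 = 1025 ✓

1025 = 1² + 32²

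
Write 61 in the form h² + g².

We need to find integers h, g > 0 such that h² + g² = 61.
Trying h = 5: g² = 61 - 5² = 61 - 25 = 36
g = 6
Check: 5² + 6² = 25 + 36 = 61 ✓

61 = 5² + 6²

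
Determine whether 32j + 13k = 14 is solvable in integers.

Step 1: Compute gcd(32, 13).
gcd(32, 13) = 1

Step 2: Check divisibility.
Does 1 divide 14? 14 = 1 x 14, so yes.

By the theorem on linear Diophantine equations, 32j + 13k = 14 has integer solutions if and only if gcd(32, 13) divides 14. Since 1 | 14, solutions exist.

Yes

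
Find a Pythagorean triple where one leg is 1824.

We need the other leg and hypotenuse such that 1824² + x² = c².
Take x = 430, c = 1874: 1824² + 430² = 3326976 + 184900 = 3511876 = 1874² ✓
Triple: (430, 1824, 1874)

(430, 1824, 1874)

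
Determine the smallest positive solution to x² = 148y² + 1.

We seek the smallest positive integers (x, y) with x² - 148y² = 1, i.e., x² = 148y² + 1.
Try successive y values:
y = 1: x² = 148·1² + 1 = 149, not a perfect square
y = 2: x² = 148·2² + 1 = 593, not a perfect square
y = 3: x² = 148·3² + 1 = 1333, not a perfect square
... continuing the search (or via continued fractions) ...
y = 6: x² = 148·6² + 1 = 5329, x = 73 ✓

Verify: 73² - 148·6² = 5329 - 5328 = 1 ✓

x = 73, y = 6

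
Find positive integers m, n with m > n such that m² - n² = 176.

Factor: m² - n² = (m+n)(m-n) = 176.
We need two factors of 176 with the same parity.
Use m+n = 88 and m-n = 2 (product 88·2 = 176).
Adding: 2m = 90, so m = 45.
Subtracting: 2n = 86, so n = 43.
Check: 45² - 43² = 2025 - 1849 = 176 ✓

m = 45, n = 43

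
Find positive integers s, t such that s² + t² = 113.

Search for s with 113 - s² a perfect square.
s = 7: 113 - 7² = 113 - 49 = 64 = 8² ✓
So s = 7, t = 8.

s = 7, t = 8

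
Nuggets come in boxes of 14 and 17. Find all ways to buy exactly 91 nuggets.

We need non-negative integers (x, y) with 14x + 17y = 91.
For each x in 0..6, check if 91 - 14x is a non-negative multiple of 17.
No x yields an integer y ≥ 0.

No solution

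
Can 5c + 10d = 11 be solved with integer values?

Step 1: Compute gcd(5, 10).
gcd(5, 10) = 5

Step 2: Check divisibility.
Does 5 divide 11? 11 = 5 x 2 + 1, so no.

By the theorem on linear Diophantine equations, 5c + 10d = 11 has integer solutions if and only if gcd(5, 10) divides 11. Since 5 does not divide 11, no solutions exist.

No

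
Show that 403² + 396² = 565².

Compute a² + b² = 403² + 396² = 162409 + 156816 = 319225
Compute c² = 565² = 319225
Since 319225 = 319225, confirmed.

Yes, it is a Pythagorean triple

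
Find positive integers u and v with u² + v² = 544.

We need to find integers u, v > 0 such that u² + v² = 544.
Trying u = 12: v² = 544 - 12² = 544 - 144 = 400
v = 20
Check: 12² + 20² = 144 + 400 = 544 ✓

544 = 12² + 20²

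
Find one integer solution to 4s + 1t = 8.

Step 1: Check solvability.
gcd(4, 1) = 1
Since 1 divides 8, solutions exist.

Step 2: Apply extended Euclidean algorithm to find gcd.
We find integers such that 4*x0 + 1*y0 = 1

Step 3: Scale the particular solution.
Multiply by 8/1 = 8:
s = 0, t = 8

Step 4: Verify.
4*(0) + 1*(8) = 8 = 8 ✓

s = 0, t = 8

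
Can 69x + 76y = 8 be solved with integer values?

Step 1: Compute gcd(69, 76).
gcd(69, 76) = 1

Step 2: Check divisibility.
Does 1 divide 8? 8 = 1 x 8, so yes.

By the theorem on linear Diophantine equations, 69x + 76y = 8 has integer solutions if and only if gcd(69, 76) divides 8. Since 1 | 8, solutions exist.

Yes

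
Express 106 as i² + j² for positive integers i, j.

We need to find integers i, j > 0 such that i² + j² = 106.
Trying i = 5: j² = 106 - 5² = 106 - 25 = 81
j = 9
Check: 5² + 9² = 25 + 81 = 106 ✓

106 = 5² + 9²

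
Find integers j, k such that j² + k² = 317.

We need to find integers j, k > 0 such that j² + k² = 317.
Trying j = 11: k² = 317 - 11² = 317 - 121 = 196
k = 14
Check: 11² + 14² = 121 + 196 = 317 ✓

317 = 11² + 14²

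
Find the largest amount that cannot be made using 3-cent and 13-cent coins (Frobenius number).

For two coprime denominations a and b, the Frobenius number (largest value not representable as a non-negative combination) is ab - a - b.
Here gcd(3, 13) = 1, so they are coprime.
F(3, 13) = 3·13 - 3 - 13 = 39 - 16 = 23

23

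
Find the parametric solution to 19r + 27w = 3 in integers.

Step 1: Compute gcd(19, 27) = 1.
Since 1 divides 3, solutions exist.

Step 2: Find a particular solution using extended Euclidean algorithm.
We get r₀ = 30, w₀ = -21.
Check: 19*30 + 27*-21 = 3 = 3 ✓

Step 3: Write the general solution.
r = 30 + (27/1)t = 30 + 27t
w = -21 - (19/1)t = -21 - 19t
for any integer t.

r = 30 + 27t, w = -21 - 19t for integer t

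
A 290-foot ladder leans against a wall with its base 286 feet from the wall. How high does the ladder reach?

The ladder, wall, and ground form a right triangle with hypotenuse 290 and one leg 286.
By the Pythagorean theorem: h² = 290² - 286² = 84100 - 81796 = 2304
h = √2304 = 48 feet

48 feet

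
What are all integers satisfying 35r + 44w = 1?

Step 1: Compute gcd(35, 44) = 1.
Since 1 divides 1, solutions exist.

Step 2: Find a particular solution using extended Euclidean algorithm.
We get r₀ = -5, w₀ = 4.
Check: 35*-5 + 44*4 = 1 = 1 ✓

Step 3: Write the general solution.
r = -5 + (44/1)t = -5 + 44t
w = 4 - (35/1)t = 4 - 35t
for any integer t.

r = -5 + 44t, w = 4 - 35t for integer t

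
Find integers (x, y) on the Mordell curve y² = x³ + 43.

Try small integer x values and check whether x³ + 43 is a perfect square.
x = -3: x³ + 43 = -3³ + 43 = -27 + 43 = 16
Is 16 a perfect square? 4² = 16 ✓
So (x, y) = (-3, 4) is a solution.

x = -3, y = 4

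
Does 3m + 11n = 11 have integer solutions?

Step 1: Compute gcd(3, 11).
gcd(3, 11) = 1

Step 2: Check divisibility.
Does 1 divide 11? 11 = 1 x 11, so yes.

By the theorem on linear Diophantine equations, 3m + 11n = 11 has integer solutions if and only if gcd(3, 11) divides 11. Since 1 | 11, solutions exist.

Yes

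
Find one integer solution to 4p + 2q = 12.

Step 1: Check solvability.
gcd(4, 2) = 2
Since 2 divides 12, solutions exist.

Step 2: Apply extended Euclidean algorithm to find gcd.
We find integers such that 4*x0 + 2*y0 = 2

Step 3: Scale the particular solution.
Multiply by 12/2 = 6:
p = 0, q = 6

Step 4: Verify.
4*(0) + 2*(6) = 12 = 12 ✓

p = 0, q = 6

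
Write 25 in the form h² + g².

We need to find integers h, g > 0 such that h² + g² = 25.
Trying h = 3: g² = 25 - 3² = 25 - 9 = 16
g = 4
Check: 3² + 4² = 9 + 16 = 25 ✓

25 = 3² + 4²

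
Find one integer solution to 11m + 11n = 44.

Step 1: Check solvability.
gcd(11, 11) = 11
Since 11 divides 44, solutions exist.

Step 2: Apply extended Euclidean algorithm to find gcd.
We find integers such that 11*x0 + 11*y0 = 11

Step 3: Scale the particular solution.
Multiply by 44/11 = 4:
m = 0, n = 4

Step 4: Verify.
11*(0) + 11*(4) = 44 = 44 ✓

m = 0, n = 4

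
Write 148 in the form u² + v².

We need to find integers u, v > 0 such that u² + v² = 148.
Trying u = 2: v² = 148 - 2² = 148 - 4 = 144
v = 12
Check: 2² + 12² = 4 + 144 = 148 ✓

148 = 2² + 12²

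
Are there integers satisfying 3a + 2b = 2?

Step 1: Compute gcd(3, 2).
gcd(3, 2) = 1

Step 2: Check divisibility.
Does 1 divide 2? 2 = 1 x 2, so yes.

By the theorem on linear Diophantine equations, 3a + 2b = 2 has integer solutions if and only if gcd(3, 2) divides 2. Since 1 | 2, solutions exist.

Yes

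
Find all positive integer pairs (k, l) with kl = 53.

The positive divisors of 53 are: 1, 53.
Each divisor d gives the pair (d, 53/d):
(1, 53), (53, 1)

(1, 53), (53, 1)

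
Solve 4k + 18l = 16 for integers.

Step 1: Check solvability.
gcd(4, 18) = 2
Since 2 divides 16, solutions exist.

Step 2: Apply extended Euclidean algorithm to find gcd.
We find integers such that 4*x0 + 18*y0 = 2

Step 3: Scale the particular solution.
Multiply by 16/2 = 8:
k = -32, l = 8

Step 4: Verify.
4*(-32) + 18*(8) = 16 = 16 ✓

k = -32, l = 8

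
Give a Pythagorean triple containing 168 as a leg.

We need the other leg and hypotenuse such that 168² + x² = c².
Take x = 95, c = 193: 168² + 95² = 28224 + 9025 = 37249 = 193² ✓
Triple: (95, 168, 193)

(95, 168, 193)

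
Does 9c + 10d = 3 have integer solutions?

Step 1: Compute gcd(9, 10).
gcd(9, 10) = 1

Step 2: Check divisibility.
Does 1 divide 3? 3 = 1 x 3, so yes.

By the theorem on linear Diophantine equations, 9c + 10d = 3 has integer solutions if and only if gcd(9, 10) divides 3. Since 1 | 3, solutions exist.

Yes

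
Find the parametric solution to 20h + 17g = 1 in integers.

Step 1: Compute gcd(20, 17) = 1.
Since 1 divides 1, solutions exist.

Step 2: Find a particular solution using extended Euclidean algorithm.
We get h₀ = 6, g₀ = -7.
Check: 20*6 + 17*-7 = 1 = 1 ✓

Step 3: Write the general solution.
h = 6 + (17/1)t = 6 + 17t
g = -7 - (20/1)t = -7 - 20t
for any integer t.

h = 6 + 17t, g = -7 - 20t for integer t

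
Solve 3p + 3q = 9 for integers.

Step 1: Check solvability.
gcd(3, 3) = 3
Since 3 divides 9, solutions exist.

Step 2: Apply extended Euclidean algorithm to find gcd.
We find integers such that 3*x0 + 3*y0 = 3

Step 3: Scale the particular solution.
Multiply by 9/3 = 3:
p = 0, q = 3

Step 4: Verify.
3*(0) + 3*(3) = 9 = 9 ✓

p = 0, q = 3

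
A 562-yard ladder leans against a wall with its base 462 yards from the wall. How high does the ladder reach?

The ladder, wall, and ground form a right triangle with hypotenuse 562 and one leg 462.
By the Pythagorean theorem: h² = 562² - 462² = 315844 - 213444 = 102400
h = √102400 = 320 yards

320 yards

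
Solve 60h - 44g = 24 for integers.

Step 1: Check solvability.
gcd(60, 44) = 4
Since 4 divides 24, solutions exist.

Step 2: Apply extended Euclidean algorithm to find gcd.
We find integers such that 60*x0 + 44*y0 = 4

Step 3: Scale the particular solution.
Multiply by 24/4 = 6:
h = 18, g = 24

Step 4: Verify.
60*(18) - 44*(24) = 24 = 24 ✓

h = 18, g = 24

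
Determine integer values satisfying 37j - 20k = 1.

Step 1: Check solvability.
gcd(37, 20) = 1
Since 1 divides 1, solutions exist.

Step 2: Apply extended Euclidean algorithm to find gcd.
We find integers such that 37*x0 + 20*y0 = 1

Step 3: Scale the particular solution.
Multiply by 1/1 = 1:
j = -7, k = -13

Step 4: Verify.
37*(-7) - 20*(-13) = 1 = 1 ✓

j = -7, k = -13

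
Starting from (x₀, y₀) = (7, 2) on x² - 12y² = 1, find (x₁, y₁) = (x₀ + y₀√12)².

Solutions to x² - Dy² = 1 are generated by powers of (x₀ + y₀√D).
The next solution satisfies x₁ + y₁√12 = (x₀ + y₀√12)², giving:
x₁ = x₀² + 12y₀² = 7² + 12·2² = 49 + 48 = 97
y₁ = 2x₀y₀ = 2·7·2 = 28

Verify: 97² - 12·28² = 9409 - 9408 = 1 ✓

x = 97, y = 28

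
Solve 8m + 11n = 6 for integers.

Step 1: Check solvability.
gcd(8, 11) = 1
Since 1 divides 6, solutions exist.

Step 2: Apply extended Euclidean algorithm to find gcd.
We find integers such that 8*x0 + 11*y0 = 1

Step 3: Scale the particular solution.
Multiply by 6/1 = 6:
m = -24, n = 18

Step 4: Verify.
8*(-24) + 11*(18) = 6 = 6 ✓

m = -24, n = 18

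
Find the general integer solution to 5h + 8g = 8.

Step 1: Compute gcd(5, 8) = 1.
Since 1 divides 8, solutions exist.

Step 2: Find a particular solution using extended Euclidean algorithm.
We get h₀ = -24, g₀ = 16.
Check: 5*-24 + 8*16 = 8 = 8 ✓

Step 3: Write the general solution.
h = -24 + (8/1)t = -24 + 8t
g = 16 - (5/1)t = 16 - 5t
for any integer t.

h = -24 + 8t, g = 16 - 5t for integer t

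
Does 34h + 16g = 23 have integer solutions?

Step 1: Compute gcd(34, 16).
gcd(34, 16) = 2

Step 2: Check divisibility.
Does 2 divide 23? 23 = 2 x 11 + 1, so no.

By the theorem on linear Diophantine equations, 34h + 16g = 23 has integer solutions if and only if gcd(34, 16) divides 23. Since 2 does not divide 23, no solutions exist.

No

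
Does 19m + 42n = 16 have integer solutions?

Step 1: Compute gcd(19, 42).
gcd(19, 42) = 1

Step 2: Check divisibility.
Does 1 divide 16? 16 = 1 x 16, so yes.

By the theorem on linear Diophantine equations, 19m + 42n = 16 has integer solutions if and only if gcd(19, 42) divides 16. Since 1 | 16, solutions exist.

Yes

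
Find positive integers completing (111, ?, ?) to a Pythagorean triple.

We need the other leg and hypotenuse such that 111² + x² = c².
Take x = 680, c = 689: 111² + 680² = 12321 + 462400 = 474721 = 689² ✓
Triple: (111, 680, 689)

(111, 680, 689)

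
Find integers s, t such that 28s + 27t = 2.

Step 1: Check solvability.
gcd(28, 27) = 1
Since 1 divides 2, solutions exist.

Step 2: Apply extended Euclidean algorithm to find gcd.
We find integers such that 28*x0 + 27*y0 = 1

Step 3: Scale the particular solution.
Multiply by 2/1 = 2:
s = 2, t = -2

Step 4: Verify.
28*(2) + 27*(-2) = 2 = 2 ✓

s = 2, t = -2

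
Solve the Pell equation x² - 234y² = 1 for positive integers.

We seek the smallest positive integers (x, y) with x² - 234y² = 1, i.e., x² = 234y² + 1.
Try successive y values:
y = 1: x² = 234·1² + 1 = 235, not a perfect square
y = 2: x² = 234·2² + 1 = 937, not a perfect square
y = 3: x² = 234·3² + 1 = 2107, not a perfect square
... continuing the search (or via continued fractions) ...
y = 340: x² = 234·340² + 1 = 27050401, x = 5201 ✓

Verify: 5201² - 234·340² = 27050401 - 27050400 = 1 ✓

x = 5201, y = 340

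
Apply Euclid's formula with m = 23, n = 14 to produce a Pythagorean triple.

a = m² - n² = 23² - 14² = 529 - 196 = 333
b = 2mn = 2·23·14 = 644
c = m² + n² = 529 + 196 = 725
Verify: 333² + 644² = 110889 + 414736 = 525625 = 725² ✓

(333, 644, 725)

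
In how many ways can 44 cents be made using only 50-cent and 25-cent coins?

We need non-negative integers (x, y) with 50x + 25y = 44.
For each x from 0 to 0, check if (44 - 50x) is a non-negative multiple of 25.
Solutions (x, y): none
Count: 0

0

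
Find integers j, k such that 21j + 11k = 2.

Step 1: Check solvability.
gcd(21, 11) = 1
Since 1 divides 2, solutions exist.

Step 2: Apply extended Euclidean algorithm to find gcd.
We find integers such that 21*x0 + 11*y0 = 1

Step 3: Scale the particular solution.
Multiply by 2/1 = 2:
j = -2, k = 4

Step 4: Verify.
21*(-2) + 11*(4) = 2 = 2 ✓

j = -2, k = 4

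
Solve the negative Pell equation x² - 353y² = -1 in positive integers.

We need x² = 353y² - 1. Try successive y:
y = 1: x² = 353·1² - 1 = 352, not a perfect square
y = 2: x² = 353·2² - 1 = 1411, not a perfect square
y = 3: x² = 353·3² - 1 = 3176, not a perfect square
...
y = 3793: x² = 353·3793² - 1 = 5078557696 = 71264² ✓
Check: 71264² - 353·3793² = 5078557696 - 5078557697 = -1 ✓

x = 71264, y = 3793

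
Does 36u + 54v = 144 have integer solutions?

Step 1: Compute gcd(36, 54).
gcd(36, 54) = 18

Step 2: Check divisibility.
Does 18 divide 144? 144 = 18 x 8, so yes.

By the theorem on linear Diophantine equations, 36u + 54v = 144 has integer solutions if and only if gcd(36, 54) divides 144. Since 18 | 144, solutions exist.

Yes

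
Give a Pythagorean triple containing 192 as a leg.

We need the other leg and hypotenuse such that 192² + x² = c².
Take x = 1015, c = 1033: 192² + 1015² = 36864 + 1030225 = 1067089 = 1033² ✓
Triple: (1015, 192, 1033)

(1015, 192, 1033)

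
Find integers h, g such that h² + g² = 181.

We need to find integers h, g > 0 such that h² + g² = 181.
Trying h = 9: g² = 181 - 9² = 181 - 81 = 100
g = 10
Check: 9² + 10² = 81 + 100 = 181 ✓

181 = 9² + 10²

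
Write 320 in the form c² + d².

We need to find integers c, d > 0 such that c² + d² = 320.
Trying c = 8: d² = 320 - 8² = 320 - 64 = 256
d = 16
Check: 8² + 16² = 64 + 256 = 320 ✓

320 = 8² + 16²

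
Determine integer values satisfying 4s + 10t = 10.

Step 1: Check solvability.
gcd(4, 10) = 2
Since 2 divides 10, solutions exist.

Step 2: Apply extended Euclidean algorithm to find gcd.
We find integers such that 4*x0 + 10*y0 = 2

Step 3: Scale the particular solution.
Multiply by 10/2 = 5:
s = -10, t = 5

Step 4: Verify.
4*(-10) + 10*(5) = 10 = 10 ✓

s = -10, t = 5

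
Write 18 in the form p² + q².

We need to find integers p, q > 0 such that p² + q² = 18.
Trying p = 3: q² = 18 - 3² = 18 - 9 = 9
q = 3
Check: 3² + 3² = 9 + 9 = 18 ✓

18 = 3² + 3²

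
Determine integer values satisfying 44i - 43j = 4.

Step 1: Check solvability.
gcd(44, 43) = 1
Since 1 divides 4, solutions exist.

Step 2: Apply extended Euclidean algorithm to find gcd.
We find integers such that 44*x0 + 43*y0 = 1

Step 3: Scale the particular solution.
Multiply by 4/1 = 4:
i = 4, j = 4

Step 4: Verify.
44*(4) - 43*(4) = 4 = 4 ✓

i = 4, j = 4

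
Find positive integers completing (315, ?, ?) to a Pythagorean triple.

We need the other leg and hypotenuse such that 315² + x² = c².
Take x = 624, c = 699: 315² + 624² = 99225 + 389376 = 488601 = 699² ✓
Triple: (315, 624, 699)

(315, 624, 699)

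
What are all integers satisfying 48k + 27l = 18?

Step 1: Compute gcd(48, 27) = 3.
Since 3 divides 18, solutions exist.

Step 2: Find a particular solution using extended Euclidean algorithm.
We get k₀ = 24, l₀ = -42.
Check: 48*24 + 27*-42 = 18 = 18 ✓

Step 3: Write the general solution.
k = 24 + (27/3)t = 24 + 9t
l = -42 - (48/3)t = -42 - 16t
for any integer t.

k = 24 + 9t, l = -42 - 16t for integer t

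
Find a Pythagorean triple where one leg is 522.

We need the other leg and hypotenuse such that 522² + x² = c².
Take x = 760, c = 922: 522² + 760² = 272484 + 577600 = 850084 = 922² ✓
Triple: (522, 760, 922)

(522, 760, 922)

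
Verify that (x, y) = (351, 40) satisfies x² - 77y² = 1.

Compute x² = 351² = 123201
Compute 77y² = 77·40² = 77·1600 = 123200
x² - 77y² = 123201 - 123200 = 1
Since this equals 1, (351, 40) is a solution.

Yes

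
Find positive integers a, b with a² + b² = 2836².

We need a² + b² = 2836² = 8042896.
Trying: 1036² + 2640² = 1073296 + 6969600 = 8042896 ✓

(1036, 2640, 2836)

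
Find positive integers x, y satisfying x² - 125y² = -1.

We need x² = 125y² - 1. Try successive y:
y = 1: x² = 125·1² - 1 = 124, not a perfect square
y = 2: x² = 125·2² - 1 = 499, not a perfect square
y = 3: x² = 125·3² - 1 = 1124, not a perfect square
...
y = 61: x² = 125·61² - 1 = 465124 = 682² ✓
Check: 682² - 125·61² = 465124 - 465125 = -1 ✓

x = 682, y = 61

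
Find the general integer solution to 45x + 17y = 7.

Step 1: Compute gcd(45, 17) = 1.
Since 1 divides 7, solutions exist.

Step 2: Find a particular solution using extended Euclidean algorithm.
We get x₀ = -21, y₀ = 56.
Check: 45*-21 + 17*56 = 7 = 7 ✓

Step 3: Write the general solution.
x = -21 + (17/1)t = -21 + 17t
y = 56 - (45/1)t = 56 - 45t
for any integer t.

x = -21 + 17t, y = 56 - 45t for integer t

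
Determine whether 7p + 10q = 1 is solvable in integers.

Step 1: Compute gcd(7, 10).
gcd(7, 10) = 1

Step 2: Check divisibility.
Does 1 divide 1? 1 = 1 x 1, so yes.

By the theorem on linear Diophantine equations, 7p + 10q = 1 has integer solutions if and only if gcd(7, 10) divides 1. Since 1 | 1, solutions exist.

Yes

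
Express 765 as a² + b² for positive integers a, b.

We need to find integers a, b > 0 such that a² + b² = 765.
Trying a = 6: b² = 765 - 6² = 765 - 36 = 729
b = 27
Check: 6² + 27² = 36 + 729 = 765 ✓

765 = 6² + 27²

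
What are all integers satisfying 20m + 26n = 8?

Step 1: Compute gcd(20, 26) = 2.
Since 2 divides 8, solutions exist.

Step 2: Find a particular solution using extended Euclidean algorithm.
We get m₀ = 16, n₀ = -12.
Check: 20*16 + 26*-12 = 8 = 8 ✓

Step 3: Write the general solution.
m = 16 + (26/2)t = 16 + 13t
n = -12 - (20/2)t = -12 - 10t
for any integer t.

m = 16 + 13t, n = -12 - 10t for integer t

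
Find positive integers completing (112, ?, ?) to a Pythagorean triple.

We need the other leg and hypotenuse such that 112² + x² = c².
Take x = 15, c = 113: 112² + 15² = 12544 + 225 = 12769 = 113² ✓
Triple: (15, 112, 113)

(15, 112, 113)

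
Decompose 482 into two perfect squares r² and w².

We need to find integers r, w > 0 such that r² + w² = 482.
Trying r = 11: w² = 482 - 11² = 482 - 121 = 361
w = 19
Check: 11² + 19² = 121 + 361 = 482 ✓

482 = 11² + 19²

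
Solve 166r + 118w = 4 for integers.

Step 1: Check solvability.
gcd(166, 118) = 2
Since 2 divides 4, solutions exist.

Step 2: Apply extended Euclidean algorithm to find gcd.
We find integers such that 166*x0 + 118*y0 = 2

Step 3: Scale the particular solution.
Multiply by 4/2 = 2:
r = -54, w = 76

Step 4: Verify.
166*(-54) + 118*(76) = 4 = 4 ✓

r = -54, w = 76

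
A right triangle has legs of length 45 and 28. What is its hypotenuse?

c² = a² + b² = 45² + 28² = 2025 + 784 = 2809
c = 53

53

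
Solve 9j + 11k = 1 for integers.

Step 1: Check solvability.
gcd(9, 11) = 1
Since 1 divides 1, solutions exist.

Step 2: Apply extended Euclidean algorithm to find gcd.
We find integers such that 9*x0 + 11*y0 = 1

Step 3: Scale the particular solution.
Multiply by 1/1 = 1:
j = 5, k = -4

Step 4: Verify.
9*(5) + 11*(-4) = 1 = 1 ✓

j = 5, k = -4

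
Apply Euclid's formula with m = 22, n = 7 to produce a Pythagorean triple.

a = m² - n² = 22² - 7² = 484 - 49 = 435
b = 2mn = 2·22·7 = 308
c = m² + n² = 484 + 49 = 533
Verify: 435² + 308² = 189225 + 94864 = 284089 = 533² ✓

(435, 308, 533)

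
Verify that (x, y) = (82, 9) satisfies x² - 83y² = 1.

Compute x² = 82² = 6724
Compute 83y² = 83·9² = 83·81 = 6723
x² - 83y² = 6724 - 6723 = 1
Since this equals 1, (82, 9) is a solution.

Yes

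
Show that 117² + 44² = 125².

Compute a² + b²:
117² + 44² = 13689 + 1936 = 15625
Compute c²:
125² = 15625
Since 15625 = 15625, it is a Pythagorean triple.

Yes, it is a Pythagorean triple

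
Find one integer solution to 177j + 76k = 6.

Step 1: Check solvability.
gcd(177, 76) = 1
Since 1 divides 6, solutions exist.

Step 2: Apply extended Euclidean algorithm to find gcd.
We find integers such that 177*x0 + 76*y0 = 1

Step 3: Scale the particular solution.
Multiply by 6/1 = 6:
j = -18, k = 42

Step 4: Verify.
177*(-18) + 76*(42) = 6 = 6 ✓

j = -18, k = 42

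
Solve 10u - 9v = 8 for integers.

Step 1: Check solvability.
gcd(10, 9) = 1
Since 1 divides 8, solutions exist.

Step 2: Apply extended Euclidean algorithm to find gcd.
We find integers such that 10*x0 + 9*y0 = 1

Step 3: Scale the particular solution.
Multiply by 8/1 = 8:
u = 8, v = 8

Step 4: Verify.
10*(8) - 9*(8) = 8 = 8 ✓

u = 8, v = 8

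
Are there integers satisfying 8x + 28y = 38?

Step 1: Compute gcd(8, 28).
gcd(8, 28) = 4

Step 2: Check divisibility.
Does 4 divide 38? 38 = 4 x 9 + 2, so no.

By the theorem on linear Diophantine equations, 8x + 28y = 38 has integer solutions if and only if gcd(8, 28) divides 38. Since 4 does not divide 38, no solutions exist.

No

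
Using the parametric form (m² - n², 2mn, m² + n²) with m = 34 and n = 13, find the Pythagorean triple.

a = m² - n² = 1156 - 169 = 987
b = 2mn = 2·34·13 = 884
c = m² + n² = 1156 + 169 = 1325
Verify: 987² + 884² = 974169 + 781456 = 1755625 = 1325² ✓

(987, 884, 1325)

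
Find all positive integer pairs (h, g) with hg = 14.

The positive divisors of 14 are: 1, 2, 7, 14.
Each divisor d gives the pair (d, 14/d):
(1, 14), (2, 7), (7, 2), (14, 1)

(1, 14), (2, 7), (7, 2), (14, 1)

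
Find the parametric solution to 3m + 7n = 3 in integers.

Step 1: Compute gcd(3, 7) = 1.
Since 1 divides 3, solutions exist.

Step 2: Find a particular solution using extended Euclidean algorithm.
We get m₀ = -6, n₀ = 3.
Check: 3*-6 + 7*3 = 3 = 3 ✓

Step 3: Write the general solution.
m = -6 + (7/1)t = -6 + 7t
n = 3 - (3/1)t = 3 - 3t
for any integer t.

m = -6 + 7t, n = 3 - 3t for integer t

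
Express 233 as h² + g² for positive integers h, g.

We need to find integers h, g > 0 such that h² + g² = 233.
Trying h = 8: g² = 233 - 8² = 233 - 64 = 169
g = 13
Check: 8² + 13² = 64 + 169 = 233 ✓

233 = 8² + 13²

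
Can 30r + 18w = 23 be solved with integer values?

Step 1: Compute gcd(30, 18).
gcd(30, 18) = 6

Step 2: Check divisibility.
Does 6 divide 23? 23 = 6 x 3 + 5, so no.

By the theorem on linear Diophantine equations, 30r + 18w = 23 has integer solutions if and only if gcd(30, 18) divides 23. Since 6 does not divide 23, no solutions exist.

No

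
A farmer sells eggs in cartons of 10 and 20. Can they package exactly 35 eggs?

We need non-negative a, b with 10a + 20b = 35.
gcd(10, 20) = 10, and 10 does not divide 35.
No integer solutions exist.

No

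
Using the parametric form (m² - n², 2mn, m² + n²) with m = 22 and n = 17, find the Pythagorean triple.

a = m² - n² = 22² - 17² = 484 - 289 = 195
b = 2mn = 2·22·17 = 748
c = m² + n² = 484 + 289 = 773
Verify: 195² + 748² = 38025 + 559504 = 597529 = 773² ✓

(195, 748, 773)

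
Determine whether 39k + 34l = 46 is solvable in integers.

Step 1: Compute gcd(39, 34).
gcd(39, 34) = 1

Step 2: Check divisibility.
Does 1 divide 46? 46 = 1 x 46, so yes.

By the theorem on linear Diophantine equations, 39k + 34l = 46 has integer solutions if and only if gcd(39, 34) divides 46. Since 1 | 46, solutions exist.

Yes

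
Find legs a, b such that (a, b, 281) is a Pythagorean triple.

We need a² + b² = 281² = 78961.
Trying: 231² + 160² = 53361 + 25600 = 78961 ✓

(231, 160, 281)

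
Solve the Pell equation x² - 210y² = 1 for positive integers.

We seek the smallest positive integers (x, y) with x² - 210y² = 1, i.e., x² = 210y² + 1.
Try successive y values:
y = 1: x² = 210·1² + 1 = 211, not a perfect square
y = 2: x² = 210·2² + 1 = 841, x = 29 ✓

Verify: 29² - 210·2² = 841 - 840 = 1 ✓

x = 29, y = 2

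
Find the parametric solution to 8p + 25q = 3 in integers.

Step 1: Compute gcd(8, 25) = 1.
Since 1 divides 3, solutions exist.

Step 2: Find a particular solution using extended Euclidean algorithm.
We get p₀ = -9, q₀ = 3.
Check: 8*-9 + 25*3 = 3 = 3 ✓

Step 3: Write the general solution.
p = -9 + (25/1)t = -9 + 25t
q = 3 - (8/1)t = 3 - 8t
for any integer t.

p = -9 + 25t, q = 3 - 8t for integer t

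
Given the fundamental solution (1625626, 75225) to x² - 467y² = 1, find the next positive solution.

Solutions to x² - Dy² = 1 are generated by powers of (x₀ + y₀√D).
The next solution satisfies x₁ + y₁√467 = (x₀ + y₀√467)², giving:
x₁ = x₀² + 467y₀² = 1625626² + 467·75225² = 2642659891876 + 2642659891875 = 5285319783751
y₁ = 2x₀y₀ = 2·1625626·75225 = 244575431700

Verify: 5285319783751² - 467·244575431700² = 27934605216509717403630001 - 27934605216509717403630000 = 1 ✓

x = 5285319783751, y = 244575431700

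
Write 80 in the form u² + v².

We need to find integers u, v > 0 such that u² + v² = 80.
Trying u = 4: v² = 80 - 4² = 80 - 16 = 64
v = 8
Check: 4² + 8² = 16 + 64 = 80 ✓

80 = 4² + 8²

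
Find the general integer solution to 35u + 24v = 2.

Step 1: Compute gcd(35, 24) = 1.
Since 1 divides 2, solutions exist.

Step 2: Find a particular solution using extended Euclidean algorithm.
We get u₀ = 22, v₀ = -32.
Check: 35*22 + 24*-32 = 2 = 2 ✓

Step 3: Write the general solution.
u = 22 + (24/1)t = 22 + 24t
v = -32 - (35/1)t = -32 - 35t
for any integer t.

u = 22 + 24t, v = -32 - 35t for integer t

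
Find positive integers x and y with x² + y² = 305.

We need to find integers x, y > 0 such that x² + y² = 305.
Trying x = 4: y² = 305 - 4² = 305 - 16 = 289
y = 17
Check: 4² + 17² = 16 + 289 = 305 ✓

305 = 4² + 17²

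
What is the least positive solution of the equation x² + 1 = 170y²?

We need x² = 170y² - 1. Try successive y:
y = 1: x² = 170·1² - 1 = 169 = 13² ✓
Check: 13² - 170·1² = 169 - 170 = -1 ✓

x = 13, y = 1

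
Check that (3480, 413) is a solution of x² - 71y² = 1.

Compute x² = 3480² = 12110400
Compute 71y² = 71·413² = 71·170569 = 12110399
x² - 71y² = 12110400 - 12110399 = 1
Since this equals 1, (3480, 413) is a solution.

Yes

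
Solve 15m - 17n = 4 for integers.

Step 1: Check solvability.
gcd(15, 17) = 1
Since 1 divides 4, solutions exist.

Step 2: Apply extended Euclidean algorithm to find gcd.
We find integers such that 15*x0 + 17*y0 = 1

Step 3: Scale the particular solution.
Multiply by 4/1 = 4:
m = 32, n = 28

Step 4: Verify.
15*(32) - 17*(28) = 4 = 4 ✓

m = 32, n = 28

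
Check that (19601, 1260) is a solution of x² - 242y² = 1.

Compute x² = 19601² = 384199201
Compute 242y² = 242·1260² = 242·1587600 = 384199200
x² - 242y² = 384199201 - 384199200 = 1
Since this equals 1, (19601, 1260) is a solution.

Yes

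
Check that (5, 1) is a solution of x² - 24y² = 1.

Compute x² = 5² = 25
Compute 24y² = 24·1² = 24·1 = 24
x² - 24y² = 25 - 24 = 1
Since this equals 1, (5, 1) is a solution.

Yes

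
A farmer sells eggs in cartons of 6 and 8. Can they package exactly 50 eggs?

We need non-negative a, b with 6a + 8b = 50.
gcd(6, 8) = 2 divides 50.
Try a = 3: 8b = 50 - 18 = 32, so b = 4.
One way: 3 cartons of 6 and 4 cartons of 8.

Yes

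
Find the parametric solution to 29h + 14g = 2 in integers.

Step 1: Compute gcd(29, 14) = 1.
Since 1 divides 2, solutions exist.

Step 2: Find a particular solution using extended Euclidean algorithm.
We get h₀ = 2, g₀ = -4.
Check: 29*2 + 14*-4 = 2 = 2 ✓

Step 3: Write the general solution.
h = 2 + (14/1)t = 2 + 14t
g = -4 - (29/1)t = -4 - 29t
for any integer t.

h = 2 + 14t, g = -4 - 29t for integer t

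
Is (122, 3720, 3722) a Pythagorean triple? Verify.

Compute a² + b² = 122² + 3720² = 14884 + 13838400 = 13853284
Compute c² = 3722² = 13853284
Since 13853284 = 13853284, confirmed.

Yes, it is a Pythagorean triple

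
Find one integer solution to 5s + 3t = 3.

Step 1: Check solvability.
gcd(5, 3) = 1
Since 1 divides 3, solutions exist.

Step 2: Apply extended Euclidean algorithm to find gcd.
We find integers such that 5*x0 + 3*y0 = 1

Step 3: Scale the particular solution.
Multiply by 3/1 = 3:
s = -3, t = 6

Step 4: Verify.
5*(-3) + 3*(6) = 3 = 3 ✓

s = -3, t = 6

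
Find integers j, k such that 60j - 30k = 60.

Step 1: Check solvability.
gcd(60, 30) = 30
Since 30 divides 60, solutions exist.

Step 2: Apply extended Euclidean algorithm to find gcd.
We find integers such that 60*x0 + 30*y0 = 30

Step 3: Scale the particular solution.
Multiply by 60/30 = 2:
j = 0, k = -2

Step 4: Verify.
60*(0) - 30*(-2) = 60 = 60 ✓

j = 0, k = -2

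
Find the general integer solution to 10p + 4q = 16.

Step 1: Compute gcd(10, 4) = 2.
Since 2 divides 16, solutions exist.

Step 2: Find a particular solution using extended Euclidean algorithm.
We get p₀ = 8, q₀ = -16.
Check: 10*8 + 4*-16 = 16 = 16 ✓

Step 3: Write the general solution.
p = 8 + (4/2)t = 8 + 2t
q = -16 - (10/2)t = -16 - 5t
for any integer t.

p = 8 + 2t, q = -16 - 5t for integer t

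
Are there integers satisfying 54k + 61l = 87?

Step 1: Compute gcd(54, 61).
gcd(54, 61) = 1

Step 2: Check divisibility.
Does 1 divide 87? 87 = 1 x 87, so yes.

By the theorem on linear Diophantine equations, 54k + 61l = 87 has integer solutions if and only if gcd(54, 61) divides 87. Since 1 | 87, solutions exist.

Yes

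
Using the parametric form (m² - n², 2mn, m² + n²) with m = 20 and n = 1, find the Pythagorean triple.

a = m² - n² = 400 - 1 = 399
b = 2mn = 2·20·1 = 40
c = m² + n² = 400 + 1 = 401
Verify: 399² + 40² = 159201 + 1600 = 160801 = 401² ✓

(399, 40, 401)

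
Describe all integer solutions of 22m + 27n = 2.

Step 1: Compute gcd(22, 27) = 1.
Since 1 divides 2, solutions exist.

Step 2: Find a particular solution using extended Euclidean algorithm.
We get m₀ = -22, n₀ = 18.
Check: 22*-22 + 27*18 = 2 = 2 ✓

Step 3: Write the general solution.
m = -22 + (27/1)t = -22 + 27t
n = 18 - (22/1)t = 18 - 22t
for any integer t.

m = -22 + 27t, n = 18 - 22t for integer t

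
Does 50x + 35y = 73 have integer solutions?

Step 1: Compute gcd(50, 35).
gcd(50, 35) = 5

Step 2: Check divisibility.
Does 5 divide 73? 73 = 5 x 14 + 3, so no.

By the theorem on linear Diophantine equations, 50x + 35y = 73 has integer solutions if and only if gcd(50, 35) divides 73. Since 5 does not divide 73, no solutions exist.

No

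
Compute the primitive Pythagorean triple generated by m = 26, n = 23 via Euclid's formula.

a = m² - n² = 26² - 23² = 676 - 529 = 147
b = 2mn = 2·26·23 = 1196
c = m² + n² = 676 + 529 = 1205
Verify: 147² + 1196² = 21609 + 1430416 = 1452025 = 1205² ✓

(147, 1196, 1205)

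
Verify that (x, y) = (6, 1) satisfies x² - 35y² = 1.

Compute x² = 6² = 36
Compute 35y² = 35·1² = 35·1 = 35
x² - 35y² = 36 - 35 = 1
Since this equals 1, (6, 1) is a solution.

Yes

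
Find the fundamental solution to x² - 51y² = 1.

We seek the smallest positive integers (x, y) with x² - 51y² = 1, i.e., x² = 51y² + 1.
Try successive y values:
y = 1: x² = 51·1² + 1 = 52, not a perfect square
y = 2: x² = 51·2² + 1 = 205, not a perfect square
y = 3: x² = 51·3² + 1 = 460, not a perfect square
... continuing the search (or via continued fractions) ...
y = 7: x² = 51·7² + 1 = 2500, x = 50 ✓

Verify: 50² - 51·7² = 2500 - 2499 = 1 ✓

x = 50, y = 7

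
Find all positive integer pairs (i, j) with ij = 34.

The positive divisors of 34 are: 1, 2, 17, 34.
Each divisor d gives the pair (d, 34/d):
(1, 34), (2, 17), (17, 2), (34, 1)

(1, 34), (2, 17), (17, 2), (34, 1)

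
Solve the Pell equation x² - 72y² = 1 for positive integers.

We seek the smallest positive integers (x, y) with x² - 72y² = 1, i.e., x² = 72y² + 1.
Try successive y values:
y = 1: x² = 72·1² + 1 = 73, not a perfect square
y = 2: x² = 72·2² + 1 = 289, x = 17 ✓

Verify: 17² - 72·2² = 289 - 288 = 1 ✓

x = 17, y = 2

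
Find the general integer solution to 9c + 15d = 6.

Step 1: Compute gcd(9, 15) = 3.
Since 3 divides 6, solutions exist.

Step 2: Find a particular solution using extended Euclidean algorithm.
We get c₀ = 4, d₀ = -2.
Check: 9*4 + 15*-2 = 6 = 6 ✓

Step 3: Write the general solution.
c = 4 + (15/3)t = 4 + 5t
d = -2 - (9/3)t = -2 - 3t
for any integer t.

c = 4 + 5t, d = -2 - 3t for integer t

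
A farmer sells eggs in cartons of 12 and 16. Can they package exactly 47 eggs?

We need non-negative a, b with 12a + 16b = 47.
gcd(12, 16) = 4, and 4 does not divide 47.
No integer solutions exist.

No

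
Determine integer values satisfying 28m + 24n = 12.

Step 1: Check solvability.
gcd(28, 24) = 4
Since 4 divides 12, solutions exist.

Step 2: Apply extended Euclidean algorithm to find gcd.
We find integers such that 28*x0 + 24*y0 = 4

Step 3: Scale the particular solution.
Multiply by 12/4 = 3:
m = 3, n = -3

Step 4: Verify.
28*(3) + 24*(-3) = 12 = 12 ✓

m = 3, n = -3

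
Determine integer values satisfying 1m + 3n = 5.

Step 1: Check solvability.
gcd(1, 3) = 1
Since 1 divides 5, solutions exist.

Step 2: Apply extended Euclidean algorithm to find gcd.
We find integers such that 1*x0 + 3*y0 = 1

Step 3: Scale the particular solution.
Multiply by 5/1 = 5:
m = 5, n = 0

Step 4: Verify.
1*(5) + 3*(0) = 5 = 5 ✓

m = 5, n = 0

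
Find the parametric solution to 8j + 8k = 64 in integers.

Step 1: Compute gcd(8, 8) = 8.
Since 8 divides 64, solutions exist.

Step 2: Find a particular solution using extended Euclidean algorithm.
We get j₀ = 0, k₀ = 8.
Check: 8*0 + 8*8 = 64 = 64 ✓

Step 3: Write the general solution.
j = 0 + (8/8)t = 0 + 1t
k = 8 - (8/8)t = 8 - 1t
for any integer t.

j = 0 + 1t, k = 8 - 1t for integer t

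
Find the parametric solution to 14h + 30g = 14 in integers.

Step 1: Compute gcd(14, 30) = 2.
Since 2 divides 14, solutions exist.

Step 2: Find a particular solution using extended Euclidean algorithm.
We get h₀ = -14, g₀ = 7.
Check: 14*-14 + 30*7 = 14 = 14 ✓

Step 3: Write the general solution.
h = -14 + (30/2)t = -14 + 15t
g = 7 - (14/2)t = 7 - 7t
for any integer t.

h = -14 + 15t, g = 7 - 7t for integer t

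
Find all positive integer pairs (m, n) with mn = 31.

The positive divisors of 31 are: 1, 31.
Each divisor d gives the pair (d, 31/d):
(1, 31), (31, 1)

(1, 31), (31, 1)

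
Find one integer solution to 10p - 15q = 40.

Step 1: Check solvability.
gcd(10, 15) = 5
Since 5 divides 40, solutions exist.

Step 2: Apply extended Euclidean algorithm to find gcd.
We find integers such that 10*x0 + 15*y0 = 5

Step 3: Scale the particular solution.
Multiply by 40/5 = 8:
p = -8, q = -8

Step 4: Verify.
10*(-8) - 15*(-8) = 40 = 40 ✓

p = -8, q = -8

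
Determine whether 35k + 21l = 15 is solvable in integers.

Step 1: Compute gcd(35, 21).
gcd(35, 21) = 7

Step 2: Check divisibility.
Does 7 divide 15? 15 = 7 x 2 + 1, so no.

By the theorem on linear Diophantine equations, 35k + 21l = 15 has integer solutions if and only if gcd(35, 21) divides 15. Since 7 does not divide 15, no solutions exist.

No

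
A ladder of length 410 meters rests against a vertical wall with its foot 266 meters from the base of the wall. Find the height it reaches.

The ladder, wall, and ground form a right triangle with hypotenuse 410 and one leg 266.
By the Pythagorean theorem: h² = 410² - 266² = 168100 - 70756 = 97344
h = √97344 = 312 meters

312 meters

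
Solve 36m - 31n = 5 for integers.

Step 1: Check solvability.
gcd(36, 31) = 1
Since 1 divides 5, solutions exist.

Step 2: Apply extended Euclidean algorithm to find gcd.
We find integers such that 36*x0 + 31*y0 = 1

Step 3: Scale the particular solution.
Multiply by 5/1 = 5:
m = -30, n = -35

Step 4: Verify.
36*(-30) - 31*(-35) = 5 = 5 ✓

m = -30, n = -35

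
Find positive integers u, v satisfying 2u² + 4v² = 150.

Try small values of u and check whether (150 - 2u²)/4 is a perfect square.
u = 5: 2·5² = 50, so 4v² = 150 - 50 = 100, giving v² = 25, v = 5.
Check: 2·5² + 4·5² = 50 + 100 = 150 ✓

u = 5, v = 5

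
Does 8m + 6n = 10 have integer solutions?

Step 1: Compute gcd(8, 6).
gcd(8, 6) = 2

Step 2: Check divisibility.
Does 2 divide 10? 10 = 2 x 5, so yes.

By the theorem on linear Diophantine equations, 8m + 6n = 10 has integer solutions if and only if gcd(8, 6) divides 10. Since 2 | 10, solutions exist.

Yes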